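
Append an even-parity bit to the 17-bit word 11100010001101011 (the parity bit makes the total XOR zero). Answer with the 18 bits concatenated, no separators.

111000100011010111

XOR of the 17 data bits: 1⊕1⊕1⊕0⊕0⊕0⊕1⊕0⊕0⊕0⊕1⊕1⊕0⊕1⊕0⊕1⊕1 = 1
Parity bit = 1 (so all 18 bits XOR to 0).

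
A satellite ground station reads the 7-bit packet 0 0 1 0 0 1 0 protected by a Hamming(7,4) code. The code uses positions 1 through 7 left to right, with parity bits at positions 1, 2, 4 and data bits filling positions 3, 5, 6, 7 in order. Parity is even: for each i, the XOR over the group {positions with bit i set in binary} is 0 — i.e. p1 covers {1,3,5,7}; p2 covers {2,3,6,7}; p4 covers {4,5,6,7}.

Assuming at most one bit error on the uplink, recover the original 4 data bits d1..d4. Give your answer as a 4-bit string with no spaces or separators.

s1 (pos 1,3,5,7): 0⊕1⊕0⊕0 = 1
s2 (pos 2,3,6,7): 0⊕1⊕1⊕0 = 0
s4 (pos 4,5,6,7): 0⊕0⊕1⊕0 = 1
Syndrome s4…s1 = 101 → error at position 5.
Flip position 5: 0010010 → 0010110
Read data bits from positions 3,5,6,7: 1110

1110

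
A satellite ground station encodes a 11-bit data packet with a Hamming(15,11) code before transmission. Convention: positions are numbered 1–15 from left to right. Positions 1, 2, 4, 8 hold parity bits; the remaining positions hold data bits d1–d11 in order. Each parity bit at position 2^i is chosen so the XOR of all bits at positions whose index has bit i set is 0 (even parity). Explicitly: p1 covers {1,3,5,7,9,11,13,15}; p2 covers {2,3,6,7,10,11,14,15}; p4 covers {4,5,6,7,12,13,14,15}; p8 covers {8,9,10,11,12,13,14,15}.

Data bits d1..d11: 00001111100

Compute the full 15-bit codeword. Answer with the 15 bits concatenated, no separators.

100000011111100

Place data at non-parity positions: p1 p2 0 p4 0 0 0 p8 1 1 1 1 1 0 0
p1 (pos 1,3,5,7,9,11,13,15): XOR of data positions = 0⊕0⊕0⊕1⊕1⊕1⊕0 = 1
p2 (pos 2,3,6,7,10,11,14,15): XOR of data positions = 0⊕0⊕0⊕1⊕1⊕0⊕0 = 0
p4 (pos 4,5,6,7,12,13,14,15): XOR of data positions = 0⊕0⊕0⊕1⊕1⊕0⊕0 = 0
p8 (pos 8,9,10,11,12,13,14,15): XOR of data positions = 1⊕1⊕1⊕1⊕1⊕0⊕0 = 1
Codeword: 100000011111100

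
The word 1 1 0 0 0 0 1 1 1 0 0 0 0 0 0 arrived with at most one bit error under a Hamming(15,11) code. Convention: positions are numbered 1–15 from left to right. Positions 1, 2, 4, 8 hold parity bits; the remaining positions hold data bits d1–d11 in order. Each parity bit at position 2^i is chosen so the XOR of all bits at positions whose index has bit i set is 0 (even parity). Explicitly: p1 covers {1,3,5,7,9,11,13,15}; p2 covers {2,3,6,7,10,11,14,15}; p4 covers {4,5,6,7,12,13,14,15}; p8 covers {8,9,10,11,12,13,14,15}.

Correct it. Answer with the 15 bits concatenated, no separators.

110010111000000

s1 (pos 1,3,5,7,9,11,13,15): 1⊕0⊕0⊕1⊕1⊕0⊕0⊕0 = 1
s2 (pos 2,3,6,7,10,11,14,15): 1⊕0⊕0⊕1⊕0⊕0⊕0⊕0 = 0
s4 (pos 4,5,6,7,12,13,14,15): 0⊕0⊕0⊕1⊕0⊕0⊕0⊕0 = 1
s8 (pos 8,9,10,11,12,13,14,15): 1⊕1⊕0⊕0⊕0⊕0⊕0⊕0 = 0
Syndrome s8…s1 = 0101 → error at position 5.
Flip position 5: 110000111000000 → 110010111000000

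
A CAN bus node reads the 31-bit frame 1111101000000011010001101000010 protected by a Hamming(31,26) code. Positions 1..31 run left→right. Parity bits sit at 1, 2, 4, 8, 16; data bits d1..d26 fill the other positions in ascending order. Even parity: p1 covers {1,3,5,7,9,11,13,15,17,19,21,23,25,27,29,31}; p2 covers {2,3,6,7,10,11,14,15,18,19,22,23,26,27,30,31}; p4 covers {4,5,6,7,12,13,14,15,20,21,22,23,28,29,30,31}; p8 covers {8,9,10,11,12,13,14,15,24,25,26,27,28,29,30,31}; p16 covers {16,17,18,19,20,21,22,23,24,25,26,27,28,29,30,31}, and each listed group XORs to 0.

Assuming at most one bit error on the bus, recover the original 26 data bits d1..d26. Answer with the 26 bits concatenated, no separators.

s1 (pos 1,3,5,7,9,11,13,15,17,19,21,23,25,27,29,31): 1⊕1⊕1⊕1⊕0⊕0⊕0⊕1⊕0⊕0⊕0⊕1⊕1⊕0⊕0⊕0 = 1
s2 (pos 2,3,6,7,10,11,14,15,18,19,22,23,26,27,30,31): 1⊕1⊕0⊕1⊕0⊕0⊕0⊕1⊕1⊕0⊕1⊕1⊕0⊕0⊕1⊕0 = 0
s4 (pos 4,5,6,7,12,13,14,15,20,21,22,23,28,29,30,31): 1⊕1⊕0⊕1⊕0⊕0⊕0⊕1⊕0⊕0⊕1⊕1⊕0⊕0⊕1⊕0 = 1
s8 (pos 8,9,10,11,12,13,14,15,24,25,26,27,28,29,30,31): 0⊕0⊕0⊕0⊕0⊕0⊕0⊕1⊕0⊕1⊕0⊕0⊕0⊕0⊕1⊕0 = 1
s16 (pos 16,17,18,19,20,21,22,23,24,25,26,27,28,29,30,31): 1⊕0⊕1⊕0⊕0⊕0⊕1⊕1⊕0⊕1⊕0⊕0⊕0⊕0⊕1⊕0 = 0
Syndrome s16…s1 = 01101 → error at position 13.
Flip position 13: 1111101000000011010001101000010 → 1111101000001011010001101000010
Read data bits from positions 3,5,6,7,9,10,11,12,13,14,15,17,18,19,20,21,22,23,24,25,26,27,28,29,30,31: 11010000101010001101000010

11010000101010001101000010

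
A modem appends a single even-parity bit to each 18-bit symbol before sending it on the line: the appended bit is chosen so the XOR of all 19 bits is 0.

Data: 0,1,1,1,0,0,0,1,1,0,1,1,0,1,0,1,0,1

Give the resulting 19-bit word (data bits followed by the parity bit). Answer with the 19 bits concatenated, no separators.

XOR of the 18 data bits: 0⊕1⊕1⊕1⊕0⊕0⊕0⊕1⊕1⊕0⊕1⊕1⊕0⊕1⊕0⊕1⊕0⊕1 = 0
Parity bit = 0 (so all 19 bits XOR to 0).

0111000110110101010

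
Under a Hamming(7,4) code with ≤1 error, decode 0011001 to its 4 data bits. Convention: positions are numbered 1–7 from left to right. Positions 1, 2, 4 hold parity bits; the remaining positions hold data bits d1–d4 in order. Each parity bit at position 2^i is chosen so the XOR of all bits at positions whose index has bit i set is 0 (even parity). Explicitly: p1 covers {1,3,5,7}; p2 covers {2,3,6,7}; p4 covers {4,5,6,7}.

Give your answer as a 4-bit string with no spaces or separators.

s1 (pos 1,3,5,7): 0⊕1⊕0⊕1 = 0
s2 (pos 2,3,6,7): 0⊕1⊕0⊕1 = 0
s4 (pos 4,5,6,7): 1⊕0⊕0⊕1 = 0
Syndrome s4…s1 = 000 → no error.
Read data bits from positions 3,5,6,7: 1001

1001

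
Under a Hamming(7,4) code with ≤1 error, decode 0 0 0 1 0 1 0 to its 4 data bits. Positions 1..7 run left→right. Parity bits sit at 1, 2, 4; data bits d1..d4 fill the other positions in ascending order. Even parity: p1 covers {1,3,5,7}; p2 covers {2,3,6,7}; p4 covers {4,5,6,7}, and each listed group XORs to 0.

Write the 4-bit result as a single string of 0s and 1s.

0010

s1 (pos 1,3,5,7): 0⊕0⊕0⊕0 = 0
s2 (pos 2,3,6,7): 0⊕0⊕1⊕0 = 1
s4 (pos 4,5,6,7): 1⊕0⊕1⊕0 = 0
Syndrome s4…s1 = 010 → error at position 2.
Flip position 2: 0001010 → 0101010
Read data bits from positions 3,5,6,7: 0010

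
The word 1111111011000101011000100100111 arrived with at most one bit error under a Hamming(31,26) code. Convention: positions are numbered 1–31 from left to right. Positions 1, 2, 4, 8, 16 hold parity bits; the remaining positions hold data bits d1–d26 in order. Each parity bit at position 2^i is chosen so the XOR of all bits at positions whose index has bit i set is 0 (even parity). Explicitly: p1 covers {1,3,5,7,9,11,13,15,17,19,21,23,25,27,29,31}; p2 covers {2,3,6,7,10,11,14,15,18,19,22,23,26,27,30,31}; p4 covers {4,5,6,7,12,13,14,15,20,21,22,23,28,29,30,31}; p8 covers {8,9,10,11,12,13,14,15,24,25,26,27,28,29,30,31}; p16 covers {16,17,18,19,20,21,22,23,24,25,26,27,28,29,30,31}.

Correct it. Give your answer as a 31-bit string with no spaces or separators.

1111111011001101011000100100111

s1 (pos 1,3,5,7,9,11,13,15,17,19,21,23,25,27,29,31): 1⊕1⊕1⊕1⊕1⊕0⊕0⊕0⊕0⊕1⊕0⊕1⊕0⊕0⊕1⊕1 = 1
s2 (pos 2,3,6,7,10,11,14,15,18,19,22,23,26,27,30,31): 1⊕1⊕1⊕1⊕1⊕0⊕1⊕0⊕1⊕1⊕0⊕1⊕1⊕0⊕1⊕1 = 0
s4 (pos 4,5,6,7,12,13,14,15,20,21,22,23,28,29,30,31): 1⊕1⊕1⊕1⊕0⊕0⊕1⊕0⊕0⊕0⊕0⊕1⊕0⊕1⊕1⊕1 = 1
s8 (pos 8,9,10,11,12,13,14,15,24,25,26,27,28,29,30,31): 0⊕1⊕1⊕0⊕0⊕0⊕1⊕0⊕0⊕0⊕1⊕0⊕0⊕1⊕1⊕1 = 1
s16 (pos 16,17,18,19,20,21,22,23,24,25,26,27,28,29,30,31): 1⊕0⊕1⊕1⊕0⊕0⊕0⊕1⊕0⊕0⊕1⊕0⊕0⊕1⊕1⊕1 = 0
Syndrome s16…s1 = 01101 → error at position 13.
Flip position 13: 1111111011000101011000100100111 → 1111111011001101011000100100111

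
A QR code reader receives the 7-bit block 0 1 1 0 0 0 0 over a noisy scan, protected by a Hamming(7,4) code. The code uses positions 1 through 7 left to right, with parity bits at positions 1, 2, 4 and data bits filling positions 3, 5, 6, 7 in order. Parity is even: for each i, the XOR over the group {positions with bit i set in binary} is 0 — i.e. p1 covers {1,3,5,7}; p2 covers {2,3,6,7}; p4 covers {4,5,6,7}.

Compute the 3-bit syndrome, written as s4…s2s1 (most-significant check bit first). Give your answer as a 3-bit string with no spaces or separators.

001

s1 (pos 1,3,5,7): 0⊕1⊕0⊕0 = 1
s2 (pos 2,3,6,7): 1⊕1⊕0⊕0 = 0
s4 (pos 4,5,6,7): 0⊕0⊕0⊕0 = 0
Syndrome s4…s1 = 001 → error at position 1.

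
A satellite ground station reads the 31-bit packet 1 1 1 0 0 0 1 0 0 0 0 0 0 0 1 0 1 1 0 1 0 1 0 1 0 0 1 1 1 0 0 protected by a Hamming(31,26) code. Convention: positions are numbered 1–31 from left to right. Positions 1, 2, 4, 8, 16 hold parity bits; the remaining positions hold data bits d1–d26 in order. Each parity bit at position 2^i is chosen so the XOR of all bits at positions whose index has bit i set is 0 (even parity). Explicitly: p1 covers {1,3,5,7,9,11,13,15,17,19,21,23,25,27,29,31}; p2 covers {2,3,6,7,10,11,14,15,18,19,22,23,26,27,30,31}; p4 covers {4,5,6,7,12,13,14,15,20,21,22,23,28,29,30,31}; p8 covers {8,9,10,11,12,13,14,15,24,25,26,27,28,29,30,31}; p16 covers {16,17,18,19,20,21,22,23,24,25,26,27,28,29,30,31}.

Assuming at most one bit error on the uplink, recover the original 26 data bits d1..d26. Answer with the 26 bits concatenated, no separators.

10010010001110101010011100

s1 (pos 1,3,5,7,9,11,13,15,17,19,21,23,25,27,29,31): 1⊕1⊕0⊕1⊕0⊕0⊕0⊕1⊕1⊕0⊕0⊕0⊕0⊕1⊕1⊕0 = 1
s2 (pos 2,3,6,7,10,11,14,15,18,19,22,23,26,27,30,31): 1⊕1⊕0⊕1⊕0⊕0⊕0⊕1⊕1⊕0⊕1⊕0⊕0⊕1⊕0⊕0 = 1
s4 (pos 4,5,6,7,12,13,14,15,20,21,22,23,28,29,30,31): 0⊕0⊕0⊕1⊕0⊕0⊕0⊕1⊕1⊕0⊕1⊕0⊕1⊕1⊕0⊕0 = 0
s8 (pos 8,9,10,11,12,13,14,15,24,25,26,27,28,29,30,31): 0⊕0⊕0⊕0⊕0⊕0⊕0⊕1⊕1⊕0⊕0⊕1⊕1⊕1⊕0⊕0 = 1
s16 (pos 16,17,18,19,20,21,22,23,24,25,26,27,28,29,30,31): 0⊕1⊕1⊕0⊕1⊕0⊕1⊕0⊕1⊕0⊕0⊕1⊕1⊕1⊕0⊕0 = 0
Syndrome s16…s1 = 01011 → error at position 11.
Flip position 11: 1110001000000010110101010011100 → 1110001000100010110101010011100
Read data bits from positions 3,5,6,7,9,10,11,12,13,14,15,17,18,19,20,21,22,23,24,25,26,27,28,29,30,31: 10010010001110101010011100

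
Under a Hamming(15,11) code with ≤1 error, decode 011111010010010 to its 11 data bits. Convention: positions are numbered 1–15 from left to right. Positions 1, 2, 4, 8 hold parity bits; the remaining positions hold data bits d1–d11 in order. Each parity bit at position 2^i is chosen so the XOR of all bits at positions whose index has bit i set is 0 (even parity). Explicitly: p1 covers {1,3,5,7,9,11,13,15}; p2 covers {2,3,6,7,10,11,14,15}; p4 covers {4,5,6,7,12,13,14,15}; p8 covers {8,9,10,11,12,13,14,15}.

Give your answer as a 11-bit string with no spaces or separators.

s1 (pos 1,3,5,7,9,11,13,15): 0⊕1⊕1⊕0⊕0⊕1⊕0⊕0 = 1
s2 (pos 2,3,6,7,10,11,14,15): 1⊕1⊕1⊕0⊕0⊕1⊕1⊕0 = 1
s4 (pos 4,5,6,7,12,13,14,15): 1⊕1⊕1⊕0⊕0⊕0⊕1⊕0 = 0
s8 (pos 8,9,10,11,12,13,14,15): 1⊕0⊕0⊕1⊕0⊕0⊕1⊕0 = 1
Syndrome s8…s1 = 1011 → error at position 11.
Flip position 11: 011111010010010 → 011111010000010
Read data bits from positions 3,5,6,7,9,10,11,12,13,14,15: 11100000010

11100000010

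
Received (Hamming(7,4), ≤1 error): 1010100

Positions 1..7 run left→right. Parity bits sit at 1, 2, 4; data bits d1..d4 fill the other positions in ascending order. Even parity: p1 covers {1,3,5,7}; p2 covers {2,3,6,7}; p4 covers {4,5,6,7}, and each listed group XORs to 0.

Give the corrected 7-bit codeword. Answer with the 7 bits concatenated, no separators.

1010101

s1 (pos 1,3,5,7): 1⊕1⊕1⊕0 = 1
s2 (pos 2,3,6,7): 0⊕1⊕0⊕0 = 1
s4 (pos 4,5,6,7): 0⊕1⊕0⊕0 = 1
Syndrome s4…s1 = 111 → error at position 7.
Flip position 7: 1010100 → 1010101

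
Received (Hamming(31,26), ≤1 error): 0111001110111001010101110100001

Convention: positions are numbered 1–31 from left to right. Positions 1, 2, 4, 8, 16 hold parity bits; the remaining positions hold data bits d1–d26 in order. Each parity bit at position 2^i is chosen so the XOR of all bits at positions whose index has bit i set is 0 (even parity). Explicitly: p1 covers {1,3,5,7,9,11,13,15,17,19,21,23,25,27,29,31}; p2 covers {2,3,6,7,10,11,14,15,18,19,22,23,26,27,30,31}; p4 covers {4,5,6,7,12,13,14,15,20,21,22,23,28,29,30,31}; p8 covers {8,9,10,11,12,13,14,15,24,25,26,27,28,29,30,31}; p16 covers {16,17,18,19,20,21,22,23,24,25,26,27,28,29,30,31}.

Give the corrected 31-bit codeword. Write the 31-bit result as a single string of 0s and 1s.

0101001110111001010101110100001

s1 (pos 1,3,5,7,9,11,13,15,17,19,21,23,25,27,29,31): 0⊕1⊕0⊕1⊕1⊕1⊕1⊕0⊕0⊕0⊕0⊕1⊕0⊕0⊕0⊕1 = 1
s2 (pos 2,3,6,7,10,11,14,15,18,19,22,23,26,27,30,31): 1⊕1⊕0⊕1⊕0⊕1⊕0⊕0⊕1⊕0⊕1⊕1⊕1⊕0⊕0⊕1 = 1
s4 (pos 4,5,6,7,12,13,14,15,20,21,22,23,28,29,30,31): 1⊕0⊕0⊕1⊕1⊕1⊕0⊕0⊕1⊕0⊕1⊕1⊕0⊕0⊕0⊕1 = 0
s8 (pos 8,9,10,11,12,13,14,15,24,25,26,27,28,29,30,31): 1⊕1⊕0⊕1⊕1⊕1⊕0⊕0⊕1⊕0⊕1⊕0⊕0⊕0⊕0⊕1 = 0
s16 (pos 16,17,18,19,20,21,22,23,24,25,26,27,28,29,30,31): 1⊕0⊕1⊕0⊕1⊕0⊕1⊕1⊕1⊕0⊕1⊕0⊕0⊕0⊕0⊕1 = 0
Syndrome s16…s1 = 00011 → error at position 3.
Flip position 3: 0111001110111001010101110100001 → 0101001110111001010101110100001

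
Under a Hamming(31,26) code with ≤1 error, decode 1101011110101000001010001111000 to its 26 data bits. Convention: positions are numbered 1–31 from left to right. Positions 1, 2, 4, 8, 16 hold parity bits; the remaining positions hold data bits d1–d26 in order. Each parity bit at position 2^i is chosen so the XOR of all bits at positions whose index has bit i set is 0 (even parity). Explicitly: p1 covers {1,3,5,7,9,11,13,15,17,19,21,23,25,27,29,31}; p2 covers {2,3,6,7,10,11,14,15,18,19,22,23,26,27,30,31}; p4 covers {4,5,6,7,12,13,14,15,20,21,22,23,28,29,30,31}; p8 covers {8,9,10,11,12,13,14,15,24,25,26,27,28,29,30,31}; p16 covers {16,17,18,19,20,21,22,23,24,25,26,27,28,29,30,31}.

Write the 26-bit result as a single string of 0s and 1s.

10111010100001010001111000

s1 (pos 1,3,5,7,9,11,13,15,17,19,21,23,25,27,29,31): 1⊕0⊕0⊕1⊕1⊕1⊕1⊕0⊕0⊕1⊕1⊕0⊕1⊕1⊕0⊕0 = 1
s2 (pos 2,3,6,7,10,11,14,15,18,19,22,23,26,27,30,31): 1⊕0⊕1⊕1⊕0⊕1⊕0⊕0⊕0⊕1⊕0⊕0⊕1⊕1⊕0⊕0 = 1
s4 (pos 4,5,6,7,12,13,14,15,20,21,22,23,28,29,30,31): 1⊕0⊕1⊕1⊕0⊕1⊕0⊕0⊕0⊕1⊕0⊕0⊕1⊕0⊕0⊕0 = 0
s8 (pos 8,9,10,11,12,13,14,15,24,25,26,27,28,29,30,31): 1⊕1⊕0⊕1⊕0⊕1⊕0⊕0⊕0⊕1⊕1⊕1⊕1⊕0⊕0⊕0 = 0
s16 (pos 16,17,18,19,20,21,22,23,24,25,26,27,28,29,30,31): 0⊕0⊕0⊕1⊕0⊕1⊕0⊕0⊕0⊕1⊕1⊕1⊕1⊕0⊕0⊕0 = 0
Syndrome s16…s1 = 00011 → error at position 3.
Flip position 3: 1101011110101000001010001111000 → 1111011110101000001010001111000
Read data bits from positions 3,5,6,7,9,10,11,12,13,14,15,17,18,19,20,21,22,23,24,25,26,27,28,29,30,31: 10111010100001010001111000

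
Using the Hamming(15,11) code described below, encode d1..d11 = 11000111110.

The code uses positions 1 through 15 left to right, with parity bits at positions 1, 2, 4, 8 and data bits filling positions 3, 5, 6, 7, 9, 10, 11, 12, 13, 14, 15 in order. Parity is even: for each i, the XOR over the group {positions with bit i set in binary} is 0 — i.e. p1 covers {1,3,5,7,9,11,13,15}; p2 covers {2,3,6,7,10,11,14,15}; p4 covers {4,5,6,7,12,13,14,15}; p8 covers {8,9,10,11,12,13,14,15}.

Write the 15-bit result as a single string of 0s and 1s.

001010010111110

Place data at non-parity positions: p1 p2 1 p4 1 0 0 p8 0 1 1 1 1 1 0
p1 (pos 1,3,5,7,9,11,13,15): XOR of data positions = 1⊕1⊕0⊕0⊕1⊕1⊕0 = 0
p2 (pos 2,3,6,7,10,11,14,15): XOR of data positions = 1⊕0⊕0⊕1⊕1⊕1⊕0 = 0
p4 (pos 4,5,6,7,12,13,14,15): XOR of data positions = 1⊕0⊕0⊕1⊕1⊕1⊕0 = 0
p8 (pos 8,9,10,11,12,13,14,15): XOR of data positions = 0⊕1⊕1⊕1⊕1⊕1⊕0 = 1
Codeword: 001010010111110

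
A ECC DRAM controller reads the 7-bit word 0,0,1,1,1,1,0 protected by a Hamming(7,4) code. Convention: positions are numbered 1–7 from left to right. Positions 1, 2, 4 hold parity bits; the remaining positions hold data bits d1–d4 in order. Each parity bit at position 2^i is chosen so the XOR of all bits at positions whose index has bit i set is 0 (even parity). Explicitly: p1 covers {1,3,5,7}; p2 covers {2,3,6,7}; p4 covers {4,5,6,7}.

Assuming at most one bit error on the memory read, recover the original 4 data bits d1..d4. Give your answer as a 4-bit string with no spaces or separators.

1110

s1 (pos 1,3,5,7): 0⊕1⊕1⊕0 = 0
s2 (pos 2,3,6,7): 0⊕1⊕1⊕0 = 0
s4 (pos 4,5,6,7): 1⊕1⊕1⊕0 = 1
Syndrome s4…s1 = 100 → error at position 4.
Flip position 4: 0011110 → 0010110
Read data bits from positions 3,5,6,7: 1110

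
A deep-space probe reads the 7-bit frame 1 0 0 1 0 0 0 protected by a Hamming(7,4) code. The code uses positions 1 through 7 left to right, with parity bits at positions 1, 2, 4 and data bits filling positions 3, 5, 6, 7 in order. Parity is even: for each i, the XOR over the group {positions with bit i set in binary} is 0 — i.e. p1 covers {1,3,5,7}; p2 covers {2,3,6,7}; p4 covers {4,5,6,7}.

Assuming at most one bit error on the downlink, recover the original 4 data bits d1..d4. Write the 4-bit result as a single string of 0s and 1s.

0100

s1 (pos 1,3,5,7): 1⊕0⊕0⊕0 = 1
s2 (pos 2,3,6,7): 0⊕0⊕0⊕0 = 0
s4 (pos 4,5,6,7): 1⊕0⊕0⊕0 = 1
Syndrome s4…s1 = 101 → error at position 5.
Flip position 5: 1001000 → 1001100
Read data bits from positions 3,5,6,7: 0100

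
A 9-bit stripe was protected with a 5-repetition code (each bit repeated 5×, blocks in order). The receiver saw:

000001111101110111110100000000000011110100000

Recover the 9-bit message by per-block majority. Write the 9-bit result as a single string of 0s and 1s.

011100010

Block 1 (00000): 0 ones → 0
Block 2 (11111): 5 ones → 1
Block 3 (01110): 3 ones → 1
Block 4 (11111): 5 ones → 1
Block 5 (01000): 1 one → 0
Block 6 (00000): 0 ones → 0
Block 7 (00001): 1 one → 0
Block 8 (11101): 4 ones → 1
Block 9 (00000): 0 ones → 0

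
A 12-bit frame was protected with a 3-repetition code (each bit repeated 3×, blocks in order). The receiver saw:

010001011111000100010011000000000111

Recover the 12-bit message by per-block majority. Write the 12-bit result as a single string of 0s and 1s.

001100010001

Block 1 (010): 1 one → 0
Block 2 (001): 1 one → 0
Block 3 (011): 2 ones → 1
Block 4 (111): 3 ones → 1
Block 5 (000): 0 ones → 0
Block 6 (100): 1 one → 0
Block 7 (010): 1 one → 0
Block 8 (011): 2 ones → 1
Block 9 (000): 0 ones → 0
Block 10 (000): 0 ones → 0
Block 11 (000): 0 ones → 0
Block 12 (111): 3 ones → 1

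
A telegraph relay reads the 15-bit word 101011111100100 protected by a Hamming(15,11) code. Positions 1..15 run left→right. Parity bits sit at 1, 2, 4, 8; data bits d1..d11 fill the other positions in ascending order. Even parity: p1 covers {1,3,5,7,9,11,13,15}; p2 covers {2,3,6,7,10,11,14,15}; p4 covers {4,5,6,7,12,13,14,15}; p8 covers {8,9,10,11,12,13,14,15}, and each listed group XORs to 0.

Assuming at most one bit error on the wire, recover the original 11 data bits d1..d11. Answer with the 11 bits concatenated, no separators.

s1 (pos 1,3,5,7,9,11,13,15): 1⊕1⊕1⊕1⊕1⊕0⊕1⊕0 = 0
s2 (pos 2,3,6,7,10,11,14,15): 0⊕1⊕1⊕1⊕1⊕0⊕0⊕0 = 0
s4 (pos 4,5,6,7,12,13,14,15): 0⊕1⊕1⊕1⊕0⊕1⊕0⊕0 = 0
s8 (pos 8,9,10,11,12,13,14,15): 1⊕1⊕1⊕0⊕0⊕1⊕0⊕0 = 0
Syndrome s8…s1 = 0000 → no error.
Read data bits from positions 3,5,6,7,9,10,11,12,13,14,15: 11111100100

11111100100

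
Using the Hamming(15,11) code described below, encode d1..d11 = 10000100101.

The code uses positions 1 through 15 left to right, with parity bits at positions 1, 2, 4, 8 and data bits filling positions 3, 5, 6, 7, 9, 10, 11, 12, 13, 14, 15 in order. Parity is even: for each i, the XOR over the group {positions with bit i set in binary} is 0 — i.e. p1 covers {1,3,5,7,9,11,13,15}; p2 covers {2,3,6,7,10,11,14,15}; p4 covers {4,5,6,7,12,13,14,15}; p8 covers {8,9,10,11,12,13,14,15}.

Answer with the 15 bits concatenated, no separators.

Place data at non-parity positions: p1 p2 1 p4 0 0 0 p8 0 1 0 0 1 0 1
p1 (pos 1,3,5,7,9,11,13,15): XOR of data positions = 1⊕0⊕0⊕0⊕0⊕1⊕1 = 1
p2 (pos 2,3,6,7,10,11,14,15): XOR of data positions = 1⊕0⊕0⊕1⊕0⊕0⊕1 = 1
p4 (pos 4,5,6,7,12,13,14,15): XOR of data positions = 0⊕0⊕0⊕0⊕1⊕0⊕1 = 0
p8 (pos 8,9,10,11,12,13,14,15): XOR of data positions = 0⊕1⊕0⊕0⊕1⊕0⊕1 = 1
Codeword: 111000010100101

111000010100101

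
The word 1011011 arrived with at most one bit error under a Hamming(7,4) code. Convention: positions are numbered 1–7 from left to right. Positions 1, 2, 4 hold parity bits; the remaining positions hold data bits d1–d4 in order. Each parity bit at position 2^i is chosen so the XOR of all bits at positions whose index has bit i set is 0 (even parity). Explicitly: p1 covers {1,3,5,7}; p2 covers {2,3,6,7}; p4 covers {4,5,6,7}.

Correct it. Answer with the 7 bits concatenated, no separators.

s1 (pos 1,3,5,7): 1⊕1⊕0⊕1 = 1
s2 (pos 2,3,6,7): 0⊕1⊕1⊕1 = 1
s4 (pos 4,5,6,7): 1⊕0⊕1⊕1 = 1
Syndrome s4…s1 = 111 → error at position 7.
Flip position 7: 1011011 → 1011010

1011010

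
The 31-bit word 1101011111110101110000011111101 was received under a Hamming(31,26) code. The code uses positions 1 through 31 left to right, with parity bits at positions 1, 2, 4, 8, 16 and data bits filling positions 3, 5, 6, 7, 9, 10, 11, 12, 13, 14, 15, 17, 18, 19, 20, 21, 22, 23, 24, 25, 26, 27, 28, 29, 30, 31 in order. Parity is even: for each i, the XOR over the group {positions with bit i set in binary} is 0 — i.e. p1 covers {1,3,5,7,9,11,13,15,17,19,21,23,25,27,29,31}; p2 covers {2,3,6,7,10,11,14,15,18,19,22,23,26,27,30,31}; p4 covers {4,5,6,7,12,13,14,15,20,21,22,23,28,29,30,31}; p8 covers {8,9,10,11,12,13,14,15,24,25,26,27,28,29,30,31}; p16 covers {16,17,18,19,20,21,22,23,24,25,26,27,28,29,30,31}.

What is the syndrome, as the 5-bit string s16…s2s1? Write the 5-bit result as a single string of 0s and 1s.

s1 (pos 1,3,5,7,9,11,13,15,17,19,21,23,25,27,29,31): 1⊕0⊕0⊕1⊕1⊕1⊕0⊕0⊕1⊕0⊕0⊕0⊕1⊕1⊕1⊕1 = 1
s2 (pos 2,3,6,7,10,11,14,15,18,19,22,23,26,27,30,31): 1⊕0⊕1⊕1⊕1⊕1⊕1⊕0⊕1⊕0⊕0⊕0⊕1⊕1⊕0⊕1 = 0
s4 (pos 4,5,6,7,12,13,14,15,20,21,22,23,28,29,30,31): 1⊕0⊕1⊕1⊕1⊕0⊕1⊕0⊕0⊕0⊕0⊕0⊕1⊕1⊕0⊕1 = 0
s8 (pos 8,9,10,11,12,13,14,15,24,25,26,27,28,29,30,31): 1⊕1⊕1⊕1⊕1⊕0⊕1⊕0⊕1⊕1⊕1⊕1⊕1⊕1⊕0⊕1 = 1
s16 (pos 16,17,18,19,20,21,22,23,24,25,26,27,28,29,30,31): 1⊕1⊕1⊕0⊕0⊕0⊕0⊕0⊕1⊕1⊕1⊕1⊕1⊕1⊕0⊕1 = 0
Syndrome s16…s1 = 01001 → error at position 9.

01001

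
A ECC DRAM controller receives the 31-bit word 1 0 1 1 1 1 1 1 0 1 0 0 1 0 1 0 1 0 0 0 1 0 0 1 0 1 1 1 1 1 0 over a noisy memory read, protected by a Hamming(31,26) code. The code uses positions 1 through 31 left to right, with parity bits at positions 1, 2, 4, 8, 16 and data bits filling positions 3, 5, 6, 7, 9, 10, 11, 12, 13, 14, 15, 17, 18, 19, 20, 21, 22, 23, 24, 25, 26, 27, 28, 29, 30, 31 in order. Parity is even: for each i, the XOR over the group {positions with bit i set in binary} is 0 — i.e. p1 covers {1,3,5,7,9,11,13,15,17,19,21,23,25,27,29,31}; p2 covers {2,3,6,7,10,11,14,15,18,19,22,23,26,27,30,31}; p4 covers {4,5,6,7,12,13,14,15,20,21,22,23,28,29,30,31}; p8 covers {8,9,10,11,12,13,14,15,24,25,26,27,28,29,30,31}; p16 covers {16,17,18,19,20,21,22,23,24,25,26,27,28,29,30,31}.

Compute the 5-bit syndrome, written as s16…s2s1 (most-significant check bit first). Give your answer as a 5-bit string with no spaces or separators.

s1 (pos 1,3,5,7,9,11,13,15,17,19,21,23,25,27,29,31): 1⊕1⊕1⊕1⊕0⊕0⊕1⊕1⊕1⊕0⊕1⊕0⊕0⊕1⊕1⊕0 = 0
s2 (pos 2,3,6,7,10,11,14,15,18,19,22,23,26,27,30,31): 0⊕1⊕1⊕1⊕1⊕0⊕0⊕1⊕0⊕0⊕0⊕0⊕1⊕1⊕1⊕0 = 0
s4 (pos 4,5,6,7,12,13,14,15,20,21,22,23,28,29,30,31): 1⊕1⊕1⊕1⊕0⊕1⊕0⊕1⊕0⊕1⊕0⊕0⊕1⊕1⊕1⊕0 = 0
s8 (pos 8,9,10,11,12,13,14,15,24,25,26,27,28,29,30,31): 1⊕0⊕1⊕0⊕0⊕1⊕0⊕1⊕1⊕0⊕1⊕1⊕1⊕1⊕1⊕0 = 0
s16 (pos 16,17,18,19,20,21,22,23,24,25,26,27,28,29,30,31): 0⊕1⊕0⊕0⊕0⊕1⊕0⊕0⊕1⊕0⊕1⊕1⊕1⊕1⊕1⊕0 = 0
Syndrome s16…s1 = 00000 → no error.

00000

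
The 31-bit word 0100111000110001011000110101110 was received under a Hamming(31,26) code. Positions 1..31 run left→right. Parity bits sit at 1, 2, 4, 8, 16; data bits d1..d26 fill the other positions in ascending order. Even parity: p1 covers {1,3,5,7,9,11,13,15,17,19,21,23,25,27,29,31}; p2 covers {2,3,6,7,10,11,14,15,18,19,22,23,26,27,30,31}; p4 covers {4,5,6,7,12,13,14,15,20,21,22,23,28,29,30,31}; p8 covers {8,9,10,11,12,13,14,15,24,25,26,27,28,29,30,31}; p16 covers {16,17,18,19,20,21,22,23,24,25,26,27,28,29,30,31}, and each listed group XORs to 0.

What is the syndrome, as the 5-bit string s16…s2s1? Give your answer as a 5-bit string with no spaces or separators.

s1 (pos 1,3,5,7,9,11,13,15,17,19,21,23,25,27,29,31): 0⊕0⊕1⊕1⊕0⊕1⊕0⊕0⊕0⊕1⊕0⊕1⊕0⊕0⊕1⊕0 = 0
s2 (pos 2,3,6,7,10,11,14,15,18,19,22,23,26,27,30,31): 1⊕0⊕1⊕1⊕0⊕1⊕0⊕0⊕1⊕1⊕0⊕1⊕1⊕0⊕1⊕0 = 1
s4 (pos 4,5,6,7,12,13,14,15,20,21,22,23,28,29,30,31): 0⊕1⊕1⊕1⊕1⊕0⊕0⊕0⊕0⊕0⊕0⊕1⊕1⊕1⊕1⊕0 = 0
s8 (pos 8,9,10,11,12,13,14,15,24,25,26,27,28,29,30,31): 0⊕0⊕0⊕1⊕1⊕0⊕0⊕0⊕1⊕0⊕1⊕0⊕1⊕1⊕1⊕0 = 1
s16 (pos 16,17,18,19,20,21,22,23,24,25,26,27,28,29,30,31): 1⊕0⊕1⊕1⊕0⊕0⊕0⊕1⊕1⊕0⊕1⊕0⊕1⊕1⊕1⊕0 = 1
Syndrome s16…s1 = 11010 → error at position 26.

11010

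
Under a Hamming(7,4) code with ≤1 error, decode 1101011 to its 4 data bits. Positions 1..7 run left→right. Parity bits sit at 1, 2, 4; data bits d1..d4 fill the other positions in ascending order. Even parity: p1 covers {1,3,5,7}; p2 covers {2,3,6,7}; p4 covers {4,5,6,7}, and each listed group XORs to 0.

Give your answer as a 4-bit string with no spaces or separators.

s1 (pos 1,3,5,7): 1⊕0⊕0⊕1 = 0
s2 (pos 2,3,6,7): 1⊕0⊕1⊕1 = 1
s4 (pos 4,5,6,7): 1⊕0⊕1⊕1 = 1
Syndrome s4…s1 = 110 → error at position 6.
Flip position 6: 1101011 → 1101001
Read data bits from positions 3,5,6,7: 0001

0001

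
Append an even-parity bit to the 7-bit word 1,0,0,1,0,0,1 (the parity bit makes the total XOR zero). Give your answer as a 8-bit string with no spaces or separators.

10010011

XOR of the 7 data bits: 1⊕0⊕0⊕1⊕0⊕0⊕1 = 1
Parity bit = 1 (so all 8 bits XOR to 0).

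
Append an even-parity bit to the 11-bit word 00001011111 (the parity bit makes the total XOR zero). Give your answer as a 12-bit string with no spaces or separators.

000010111110

XOR of the 11 data bits: 0⊕0⊕0⊕0⊕1⊕0⊕1⊕1⊕1⊕1⊕1 = 0
Parity bit = 0 (so all 12 bits XOR to 0).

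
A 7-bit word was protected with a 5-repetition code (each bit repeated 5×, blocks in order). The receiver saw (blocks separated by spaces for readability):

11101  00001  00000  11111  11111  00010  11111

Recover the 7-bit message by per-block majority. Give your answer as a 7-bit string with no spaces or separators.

Block 1 (11101): 4 ones → 1
Block 2 (00001): 1 one → 0
Block 3 (00000): 0 ones → 0
Block 4 (11111): 5 ones → 1
Block 5 (11111): 5 ones → 1
Block 6 (00010): 1 one → 0
Block 7 (11111): 5 ones → 1

1001101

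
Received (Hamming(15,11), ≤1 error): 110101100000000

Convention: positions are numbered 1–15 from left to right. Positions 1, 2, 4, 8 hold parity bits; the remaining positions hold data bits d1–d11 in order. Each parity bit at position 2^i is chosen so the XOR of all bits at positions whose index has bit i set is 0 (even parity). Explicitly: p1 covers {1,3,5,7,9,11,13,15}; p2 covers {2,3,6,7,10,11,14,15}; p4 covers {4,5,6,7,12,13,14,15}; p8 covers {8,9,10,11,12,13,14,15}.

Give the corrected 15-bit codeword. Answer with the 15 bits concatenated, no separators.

s1 (pos 1,3,5,7,9,11,13,15): 1⊕0⊕0⊕1⊕0⊕0⊕0⊕0 = 0
s2 (pos 2,3,6,7,10,11,14,15): 1⊕0⊕1⊕1⊕0⊕0⊕0⊕0 = 1
s4 (pos 4,5,6,7,12,13,14,15): 1⊕0⊕1⊕1⊕0⊕0⊕0⊕0 = 1
s8 (pos 8,9,10,11,12,13,14,15): 0⊕0⊕0⊕0⊕0⊕0⊕0⊕0 = 0
Syndrome s8…s1 = 0110 → error at position 6.
Flip position 6: 110101100000000 → 110100100000000

110100100000000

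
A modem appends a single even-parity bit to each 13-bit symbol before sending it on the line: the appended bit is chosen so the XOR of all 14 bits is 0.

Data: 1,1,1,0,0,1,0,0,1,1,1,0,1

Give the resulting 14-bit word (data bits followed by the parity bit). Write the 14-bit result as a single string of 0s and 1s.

11100100111010

XOR of the 13 data bits: 1⊕1⊕1⊕0⊕0⊕1⊕0⊕0⊕1⊕1⊕1⊕0⊕1 = 0
Parity bit = 0 (so all 14 bits XOR to 0).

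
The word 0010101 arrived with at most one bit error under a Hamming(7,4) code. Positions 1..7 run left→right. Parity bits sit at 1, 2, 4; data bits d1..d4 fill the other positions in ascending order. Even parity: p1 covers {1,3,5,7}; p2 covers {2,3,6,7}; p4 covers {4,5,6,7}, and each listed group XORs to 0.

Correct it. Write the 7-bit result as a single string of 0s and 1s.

1010101

s1 (pos 1,3,5,7): 0⊕1⊕1⊕1 = 1
s2 (pos 2,3,6,7): 0⊕1⊕0⊕1 = 0
s4 (pos 4,5,6,7): 0⊕1⊕0⊕1 = 0
Syndrome s4…s1 = 001 → error at position 1.
Flip position 1: 0010101 → 1010101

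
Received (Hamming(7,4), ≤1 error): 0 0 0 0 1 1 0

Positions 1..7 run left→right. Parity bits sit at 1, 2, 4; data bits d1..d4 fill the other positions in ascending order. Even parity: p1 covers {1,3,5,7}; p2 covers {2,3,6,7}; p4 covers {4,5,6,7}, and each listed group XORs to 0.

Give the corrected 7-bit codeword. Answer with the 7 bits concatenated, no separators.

0010110

s1 (pos 1,3,5,7): 0⊕0⊕1⊕0 = 1
s2 (pos 2,3,6,7): 0⊕0⊕1⊕0 = 1
s4 (pos 4,5,6,7): 0⊕1⊕1⊕0 = 0
Syndrome s4…s1 = 011 → error at position 3.
Flip position 3: 0000110 → 0010110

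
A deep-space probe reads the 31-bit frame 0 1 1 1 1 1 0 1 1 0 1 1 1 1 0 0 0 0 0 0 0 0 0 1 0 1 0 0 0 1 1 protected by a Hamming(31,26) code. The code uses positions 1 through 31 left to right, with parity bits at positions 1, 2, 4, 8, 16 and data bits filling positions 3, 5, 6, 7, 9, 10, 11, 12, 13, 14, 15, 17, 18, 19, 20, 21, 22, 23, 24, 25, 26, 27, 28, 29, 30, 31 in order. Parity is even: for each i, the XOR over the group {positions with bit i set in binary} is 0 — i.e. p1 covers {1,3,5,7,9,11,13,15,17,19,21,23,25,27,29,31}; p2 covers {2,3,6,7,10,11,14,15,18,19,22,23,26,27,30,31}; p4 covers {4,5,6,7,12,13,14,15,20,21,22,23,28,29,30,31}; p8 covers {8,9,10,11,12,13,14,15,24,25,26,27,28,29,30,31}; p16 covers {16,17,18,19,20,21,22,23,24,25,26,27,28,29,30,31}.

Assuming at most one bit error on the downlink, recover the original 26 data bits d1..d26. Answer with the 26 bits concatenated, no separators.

s1 (pos 1,3,5,7,9,11,13,15,17,19,21,23,25,27,29,31): 0⊕1⊕1⊕0⊕1⊕1⊕1⊕0⊕0⊕0⊕0⊕0⊕0⊕0⊕0⊕1 = 0
s2 (pos 2,3,6,7,10,11,14,15,18,19,22,23,26,27,30,31): 1⊕1⊕1⊕0⊕0⊕1⊕1⊕0⊕0⊕0⊕0⊕0⊕1⊕0⊕1⊕1 = 0
s4 (pos 4,5,6,7,12,13,14,15,20,21,22,23,28,29,30,31): 1⊕1⊕1⊕0⊕1⊕1⊕1⊕0⊕0⊕0⊕0⊕0⊕0⊕0⊕1⊕1 = 0
s8 (pos 8,9,10,11,12,13,14,15,24,25,26,27,28,29,30,31): 1⊕1⊕0⊕1⊕1⊕1⊕1⊕0⊕1⊕0⊕1⊕0⊕0⊕0⊕1⊕1 = 0
s16 (pos 16,17,18,19,20,21,22,23,24,25,26,27,28,29,30,31): 0⊕0⊕0⊕0⊕0⊕0⊕0⊕0⊕1⊕0⊕1⊕0⊕0⊕0⊕1⊕1 = 0
Syndrome s16…s1 = 00000 → no error.
Read data bits from positions 3,5,6,7,9,10,11,12,13,14,15,17,18,19,20,21,22,23,24,25,26,27,28,29,30,31: 11101011110000000010100011

11101011110000000010100011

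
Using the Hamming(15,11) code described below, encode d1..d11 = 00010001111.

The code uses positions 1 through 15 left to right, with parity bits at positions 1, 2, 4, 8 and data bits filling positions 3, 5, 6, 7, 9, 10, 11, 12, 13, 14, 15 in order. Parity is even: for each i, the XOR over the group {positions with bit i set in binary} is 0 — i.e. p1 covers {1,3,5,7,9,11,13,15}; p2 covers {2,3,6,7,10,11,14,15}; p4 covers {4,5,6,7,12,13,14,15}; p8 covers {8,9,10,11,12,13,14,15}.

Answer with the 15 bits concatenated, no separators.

Place data at non-parity positions: p1 p2 0 p4 0 0 1 p8 0 0 0 1 1 1 1
p1 (pos 1,3,5,7,9,11,13,15): XOR of data positions = 0⊕0⊕1⊕0⊕0⊕1⊕1 = 1
p2 (pos 2,3,6,7,10,11,14,15): XOR of data positions = 0⊕0⊕1⊕0⊕0⊕1⊕1 = 1
p4 (pos 4,5,6,7,12,13,14,15): XOR of data positions = 0⊕0⊕1⊕1⊕1⊕1⊕1 = 1
p8 (pos 8,9,10,11,12,13,14,15): XOR of data positions = 0⊕0⊕0⊕1⊕1⊕1⊕1 = 0
Codeword: 110100100001111

110100100001111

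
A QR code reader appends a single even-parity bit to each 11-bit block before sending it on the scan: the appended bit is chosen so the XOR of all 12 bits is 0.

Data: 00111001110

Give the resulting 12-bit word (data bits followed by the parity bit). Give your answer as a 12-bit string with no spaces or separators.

001110011100

XOR of the 11 data bits: 0⊕0⊕1⊕1⊕1⊕0⊕0⊕1⊕1⊕1⊕0 = 0
Parity bit = 0 (so all 12 bits XOR to 0).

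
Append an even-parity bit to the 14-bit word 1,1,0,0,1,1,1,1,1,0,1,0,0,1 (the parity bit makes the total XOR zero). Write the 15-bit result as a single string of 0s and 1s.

XOR of the 14 data bits: 1⊕1⊕0⊕0⊕1⊕1⊕1⊕1⊕1⊕0⊕1⊕0⊕0⊕1 = 1
Parity bit = 1 (so all 15 bits XOR to 0).

110011111010011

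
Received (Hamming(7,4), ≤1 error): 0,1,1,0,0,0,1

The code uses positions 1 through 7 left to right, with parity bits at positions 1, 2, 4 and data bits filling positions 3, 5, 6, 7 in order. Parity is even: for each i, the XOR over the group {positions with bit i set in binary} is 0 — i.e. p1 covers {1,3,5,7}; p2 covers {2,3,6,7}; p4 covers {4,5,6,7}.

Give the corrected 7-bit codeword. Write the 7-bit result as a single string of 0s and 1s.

s1 (pos 1,3,5,7): 0⊕1⊕0⊕1 = 0
s2 (pos 2,3,6,7): 1⊕1⊕0⊕1 = 1
s4 (pos 4,5,6,7): 0⊕0⊕0⊕1 = 1
Syndrome s4…s1 = 110 → error at position 6.
Flip position 6: 0110001 → 0110011

0110011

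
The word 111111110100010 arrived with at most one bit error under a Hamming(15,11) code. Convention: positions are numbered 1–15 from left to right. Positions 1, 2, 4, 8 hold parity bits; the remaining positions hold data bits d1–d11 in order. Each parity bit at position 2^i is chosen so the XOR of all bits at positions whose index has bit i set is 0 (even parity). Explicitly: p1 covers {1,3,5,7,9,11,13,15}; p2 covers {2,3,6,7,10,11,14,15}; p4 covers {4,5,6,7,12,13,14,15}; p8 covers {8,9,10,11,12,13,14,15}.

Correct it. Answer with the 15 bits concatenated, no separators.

s1 (pos 1,3,5,7,9,11,13,15): 1⊕1⊕1⊕1⊕0⊕0⊕0⊕0 = 0
s2 (pos 2,3,6,7,10,11,14,15): 1⊕1⊕1⊕1⊕1⊕0⊕1⊕0 = 0
s4 (pos 4,5,6,7,12,13,14,15): 1⊕1⊕1⊕1⊕0⊕0⊕1⊕0 = 1
s8 (pos 8,9,10,11,12,13,14,15): 1⊕0⊕1⊕0⊕0⊕0⊕1⊕0 = 1
Syndrome s8…s1 = 1100 → error at position 12.
Flip position 12: 111111110100010 → 111111110101010

111111110101010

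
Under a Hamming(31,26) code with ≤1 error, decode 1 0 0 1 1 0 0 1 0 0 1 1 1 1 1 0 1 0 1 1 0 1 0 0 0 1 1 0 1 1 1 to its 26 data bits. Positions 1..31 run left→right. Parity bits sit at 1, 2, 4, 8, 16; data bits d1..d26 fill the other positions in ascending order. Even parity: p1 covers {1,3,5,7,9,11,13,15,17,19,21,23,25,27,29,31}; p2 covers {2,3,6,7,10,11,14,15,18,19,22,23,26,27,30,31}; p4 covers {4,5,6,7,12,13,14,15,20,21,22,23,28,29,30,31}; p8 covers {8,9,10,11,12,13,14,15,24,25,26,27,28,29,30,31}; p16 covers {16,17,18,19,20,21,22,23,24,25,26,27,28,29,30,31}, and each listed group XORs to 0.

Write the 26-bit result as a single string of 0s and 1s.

01000011111101101000110101

s1 (pos 1,3,5,7,9,11,13,15,17,19,21,23,25,27,29,31): 1⊕0⊕1⊕0⊕0⊕1⊕1⊕1⊕1⊕1⊕0⊕0⊕0⊕1⊕1⊕1 = 0
s2 (pos 2,3,6,7,10,11,14,15,18,19,22,23,26,27,30,31): 0⊕0⊕0⊕0⊕0⊕1⊕1⊕1⊕0⊕1⊕1⊕0⊕1⊕1⊕1⊕1 = 1
s4 (pos 4,5,6,7,12,13,14,15,20,21,22,23,28,29,30,31): 1⊕1⊕0⊕0⊕1⊕1⊕1⊕1⊕1⊕0⊕1⊕0⊕0⊕1⊕1⊕1 = 1
s8 (pos 8,9,10,11,12,13,14,15,24,25,26,27,28,29,30,31): 1⊕0⊕0⊕1⊕1⊕1⊕1⊕1⊕0⊕0⊕1⊕1⊕0⊕1⊕1⊕1 = 1
s16 (pos 16,17,18,19,20,21,22,23,24,25,26,27,28,29,30,31): 0⊕1⊕0⊕1⊕1⊕0⊕1⊕0⊕0⊕0⊕1⊕1⊕0⊕1⊕1⊕1 = 1
Syndrome s16…s1 = 11110 → error at position 30.
Flip position 30: 1001100100111110101101000110111 → 1001100100111110101101000110101
Read data bits from positions 3,5,6,7,9,10,11,12,13,14,15,17,18,19,20,21,22,23,24,25,26,27,28,29,30,31: 01000011111101101000110101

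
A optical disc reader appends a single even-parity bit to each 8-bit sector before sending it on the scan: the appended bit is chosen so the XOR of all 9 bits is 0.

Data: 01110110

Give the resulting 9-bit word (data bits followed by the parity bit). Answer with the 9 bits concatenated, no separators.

011101101

XOR of the 8 data bits: 0⊕1⊕1⊕1⊕0⊕1⊕1⊕0 = 1
Parity bit = 1 (so all 9 bits XOR to 0).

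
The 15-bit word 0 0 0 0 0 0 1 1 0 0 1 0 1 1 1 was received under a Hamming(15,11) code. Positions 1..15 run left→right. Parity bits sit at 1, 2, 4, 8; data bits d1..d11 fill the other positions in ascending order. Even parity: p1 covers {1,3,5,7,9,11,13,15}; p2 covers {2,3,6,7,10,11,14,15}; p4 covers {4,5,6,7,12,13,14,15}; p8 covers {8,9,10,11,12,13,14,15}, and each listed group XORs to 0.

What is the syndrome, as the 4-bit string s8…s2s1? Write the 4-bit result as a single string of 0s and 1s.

s1 (pos 1,3,5,7,9,11,13,15): 0⊕0⊕0⊕1⊕0⊕1⊕1⊕1 = 0
s2 (pos 2,3,6,7,10,11,14,15): 0⊕0⊕0⊕1⊕0⊕1⊕1⊕1 = 0
s4 (pos 4,5,6,7,12,13,14,15): 0⊕0⊕0⊕1⊕0⊕1⊕1⊕1 = 0
s8 (pos 8,9,10,11,12,13,14,15): 1⊕0⊕0⊕1⊕0⊕1⊕1⊕1 = 1
Syndrome s8…s1 = 1000 → error at position 8.

1000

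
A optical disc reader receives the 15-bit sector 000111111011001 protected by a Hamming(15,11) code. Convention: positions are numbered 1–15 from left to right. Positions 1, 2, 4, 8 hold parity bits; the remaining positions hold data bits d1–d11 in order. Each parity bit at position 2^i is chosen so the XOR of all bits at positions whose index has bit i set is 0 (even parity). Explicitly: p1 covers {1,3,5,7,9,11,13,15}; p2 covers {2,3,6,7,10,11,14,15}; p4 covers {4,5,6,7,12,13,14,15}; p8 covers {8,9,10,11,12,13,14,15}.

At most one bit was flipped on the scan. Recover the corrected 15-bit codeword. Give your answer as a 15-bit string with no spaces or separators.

s1 (pos 1,3,5,7,9,11,13,15): 0⊕0⊕1⊕1⊕1⊕1⊕0⊕1 = 1
s2 (pos 2,3,6,7,10,11,14,15): 0⊕0⊕1⊕1⊕0⊕1⊕0⊕1 = 0
s4 (pos 4,5,6,7,12,13,14,15): 1⊕1⊕1⊕1⊕1⊕0⊕0⊕1 = 0
s8 (pos 8,9,10,11,12,13,14,15): 1⊕1⊕0⊕1⊕1⊕0⊕0⊕1 = 1
Syndrome s8…s1 = 1001 → error at position 9.
Flip position 9: 000111111011001 → 000111110011001

000111110011001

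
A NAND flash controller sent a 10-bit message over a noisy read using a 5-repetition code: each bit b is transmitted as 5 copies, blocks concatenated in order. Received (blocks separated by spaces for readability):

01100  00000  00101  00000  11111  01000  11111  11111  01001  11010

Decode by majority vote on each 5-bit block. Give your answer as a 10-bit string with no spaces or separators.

Block 1 (01100): 2 ones → 0
Block 2 (00000): 0 ones → 0
Block 3 (00101): 2 ones → 0
Block 4 (00000): 0 ones → 0
Block 5 (11111): 5 ones → 1
Block 6 (01000): 1 one → 0
Block 7 (11111): 5 ones → 1
Block 8 (11111): 5 ones → 1
Block 9 (01001): 2 ones → 0
Block 10 (11010): 3 ones → 1

0000101101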